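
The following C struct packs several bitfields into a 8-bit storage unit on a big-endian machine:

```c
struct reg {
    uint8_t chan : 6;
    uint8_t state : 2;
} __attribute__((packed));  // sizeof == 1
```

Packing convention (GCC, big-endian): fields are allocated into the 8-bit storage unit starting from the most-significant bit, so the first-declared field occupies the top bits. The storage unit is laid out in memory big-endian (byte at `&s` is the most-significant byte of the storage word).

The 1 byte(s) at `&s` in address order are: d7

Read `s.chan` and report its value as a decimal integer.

53

[0]=0xd7 (big-endian) → word 0xd7
chan:6 @ bit 2 → (0xd7>>2)&0x3f = 0x35  ←
state:2 @ bit 0 → (0xd7>>0)&0x3 = 0x3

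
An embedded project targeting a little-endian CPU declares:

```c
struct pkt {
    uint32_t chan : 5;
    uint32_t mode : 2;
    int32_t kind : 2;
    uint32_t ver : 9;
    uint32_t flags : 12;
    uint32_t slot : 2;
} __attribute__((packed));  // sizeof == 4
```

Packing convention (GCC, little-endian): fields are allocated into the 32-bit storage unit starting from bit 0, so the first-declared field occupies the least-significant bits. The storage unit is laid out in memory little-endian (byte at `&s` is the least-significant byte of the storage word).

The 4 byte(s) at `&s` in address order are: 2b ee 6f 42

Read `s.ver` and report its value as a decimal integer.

[0]=0x2b [1]=0xee [2]=0x6f [3]=0x42 (little-endian) → word 0x426fee2b
chan:5 @ bit 0 → (0x426fee2b>>0)&0x1f = 0xb
mode:2 @ bit 5 → (0x426fee2b>>5)&0x3 = 0x1
kind:2 @ bit 7 → (0x426fee2b>>7)&0x3 = 0x0
ver:9 @ bit 9 → (0x426fee2b>>9)&0x1ff = 0x1f7  ←
flags:12 @ bit 18 → (0x426fee2b>>18)&0xfff = 0x9b
slot:2 @ bit 30 → (0x426fee2b>>30)&0x3 = 0x1

503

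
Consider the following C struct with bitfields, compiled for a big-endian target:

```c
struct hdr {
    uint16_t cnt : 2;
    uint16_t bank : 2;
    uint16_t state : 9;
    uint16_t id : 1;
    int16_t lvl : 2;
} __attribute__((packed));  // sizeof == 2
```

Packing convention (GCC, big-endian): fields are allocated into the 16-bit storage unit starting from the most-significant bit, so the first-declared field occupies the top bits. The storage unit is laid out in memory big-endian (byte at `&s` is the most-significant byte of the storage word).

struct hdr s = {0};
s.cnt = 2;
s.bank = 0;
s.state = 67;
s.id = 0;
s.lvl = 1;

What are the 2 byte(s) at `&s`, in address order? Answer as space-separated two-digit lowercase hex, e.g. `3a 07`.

cnt:2 = 2 → 0x2 << 14 → word 0x8000
bank:2 = 0 → 0x0 << 12 → word 0x8000
state:9 = 67 → 0x43 << 3 → word 0x8218
id:1 = 0 → 0x0 << 2 → word 0x8218
lvl:2 = 1 → 0x1 << 0 → word 0x8219
word = 0x8219 → big-endian bytes:
  [0]=0x82  [1]=0x19

82 19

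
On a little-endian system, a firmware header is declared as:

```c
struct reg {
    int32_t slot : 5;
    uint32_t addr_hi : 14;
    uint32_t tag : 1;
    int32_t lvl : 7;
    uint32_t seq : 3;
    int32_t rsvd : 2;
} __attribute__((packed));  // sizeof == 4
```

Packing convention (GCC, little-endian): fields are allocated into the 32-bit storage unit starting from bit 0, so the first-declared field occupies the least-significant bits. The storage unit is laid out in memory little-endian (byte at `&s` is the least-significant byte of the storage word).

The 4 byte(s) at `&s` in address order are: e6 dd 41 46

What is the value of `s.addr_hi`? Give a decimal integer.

3823

[0]=0xe6 [1]=0xdd [2]=0x41 [3]=0x46 (little-endian) → word 0x4641dde6
slot [0+:5] = (word>>0) & 0x1f = 6
addr_hi [5+:14] = (word>>5) & 0x3fff = 3823  ←
tag [19+:1] = (word>>19) & 0x1 = 0
lvl [20+:7] = (word>>20) & 0x7f = 100
seq [27+:3] = (word>>27) & 0x7 = 0
rsvd [30+:2] = (word>>30) & 0x3 = 1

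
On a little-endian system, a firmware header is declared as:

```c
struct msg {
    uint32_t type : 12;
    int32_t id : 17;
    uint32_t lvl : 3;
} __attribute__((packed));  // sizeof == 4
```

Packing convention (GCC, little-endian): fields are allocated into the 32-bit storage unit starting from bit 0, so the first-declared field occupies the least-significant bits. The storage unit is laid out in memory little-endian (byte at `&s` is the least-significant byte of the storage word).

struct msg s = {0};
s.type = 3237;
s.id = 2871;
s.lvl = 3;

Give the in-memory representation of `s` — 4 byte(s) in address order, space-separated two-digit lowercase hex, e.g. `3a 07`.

type (12b) val=3237 bits=0xca5 at bit 0: 0x00000ca5
id (17b) val=2871 bits=0xb37 at bit 12: 0x00b37ca5
lvl (3b) val=3 bits=0x3 at bit 29: 0x60b37ca5
word = 0x60b37ca5 → little-endian bytes:
  [0]=0xa5  [1]=0x7c  [2]=0xb3  [3]=0x60

a5 7c b3 60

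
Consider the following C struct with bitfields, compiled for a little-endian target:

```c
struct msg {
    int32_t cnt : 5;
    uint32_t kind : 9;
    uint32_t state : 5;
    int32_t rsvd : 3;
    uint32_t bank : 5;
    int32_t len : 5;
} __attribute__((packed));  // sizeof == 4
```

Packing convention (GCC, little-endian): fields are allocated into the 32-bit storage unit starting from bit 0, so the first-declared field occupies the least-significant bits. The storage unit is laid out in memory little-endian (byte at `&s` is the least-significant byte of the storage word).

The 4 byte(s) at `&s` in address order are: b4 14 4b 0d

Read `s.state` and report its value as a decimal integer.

12

[0]=0xb4 [1]=0x14 [2]=0x4b [3]=0x0d (little-endian) → word 0x0d4b14b4
cnt:5 @ bit 0 → (0x0d4b14b4>>0)&0x1f = 0x14
kind:9 @ bit 5 → (0x0d4b14b4>>5)&0x1ff = 0xa5
state:5 @ bit 14 → (0x0d4b14b4>>14)&0x1f = 0xc  ←
rsvd:3 @ bit 19 → (0x0d4b14b4>>19)&0x7 = 0x1
bank:5 @ bit 22 → (0x0d4b14b4>>22)&0x1f = 0x15
len:5 @ bit 27 → (0x0d4b14b4>>27)&0x1f = 0x1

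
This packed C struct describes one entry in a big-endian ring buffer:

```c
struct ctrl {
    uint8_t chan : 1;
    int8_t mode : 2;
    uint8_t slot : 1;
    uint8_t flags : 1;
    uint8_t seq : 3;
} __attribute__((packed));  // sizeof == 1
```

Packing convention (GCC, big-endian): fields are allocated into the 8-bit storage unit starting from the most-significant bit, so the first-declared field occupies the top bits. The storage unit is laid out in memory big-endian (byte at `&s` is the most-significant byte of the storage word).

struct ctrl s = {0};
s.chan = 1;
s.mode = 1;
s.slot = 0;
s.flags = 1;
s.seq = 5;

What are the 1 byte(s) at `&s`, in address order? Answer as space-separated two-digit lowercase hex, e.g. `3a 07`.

[7+:1] chan=1 & 0x1 = 0x1; word=0x80
[5+:2] mode=1 & 0x3 = 0x1; word=0xa0
[4+:1] slot=0 & 0x1 = 0x0; word=0xa0
[3+:1] flags=1 & 0x1 = 0x1; word=0xa8
[0+:3] seq=5 & 0x7 = 0x5; word=0xad
word = 0xad → big-endian bytes:
  [0]=0xad

ad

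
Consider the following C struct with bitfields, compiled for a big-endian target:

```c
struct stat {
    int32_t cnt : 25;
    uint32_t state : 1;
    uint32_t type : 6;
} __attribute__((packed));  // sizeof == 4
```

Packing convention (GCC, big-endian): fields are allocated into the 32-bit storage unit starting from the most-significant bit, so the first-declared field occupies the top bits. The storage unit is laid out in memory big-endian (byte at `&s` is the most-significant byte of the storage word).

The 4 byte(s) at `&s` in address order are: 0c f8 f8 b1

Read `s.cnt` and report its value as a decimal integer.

[0]=0x0c [1]=0xf8 [2]=0xf8 [3]=0xb1 (big-endian) → word 0x0cf8f8b1
cnt [7+:25] = (word>>7) & 0x1ffffff = 1700337  ←
state [6+:1] = (word>>6) & 0x1 = 0
type [0+:6] = (word>>0) & 0x3f = 49
cnt signed 25b, MSB=0: value = 1700337

1700337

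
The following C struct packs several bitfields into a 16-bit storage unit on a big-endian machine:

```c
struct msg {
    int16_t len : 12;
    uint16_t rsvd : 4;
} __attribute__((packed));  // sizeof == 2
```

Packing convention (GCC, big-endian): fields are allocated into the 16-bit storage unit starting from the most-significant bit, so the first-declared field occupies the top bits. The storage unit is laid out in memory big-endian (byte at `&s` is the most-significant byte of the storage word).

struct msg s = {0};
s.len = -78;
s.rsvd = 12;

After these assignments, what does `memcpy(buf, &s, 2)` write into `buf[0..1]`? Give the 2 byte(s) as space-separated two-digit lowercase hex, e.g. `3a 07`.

len (12b) val=-78 bits=0xfb2 at bit 4: 0xfb20
rsvd (4b) val=12 bits=0xc at bit 0: 0xfb2c
word = 0xfb2c → big-endian bytes:
  [0]=0xfb  [1]=0x2c

fb 2c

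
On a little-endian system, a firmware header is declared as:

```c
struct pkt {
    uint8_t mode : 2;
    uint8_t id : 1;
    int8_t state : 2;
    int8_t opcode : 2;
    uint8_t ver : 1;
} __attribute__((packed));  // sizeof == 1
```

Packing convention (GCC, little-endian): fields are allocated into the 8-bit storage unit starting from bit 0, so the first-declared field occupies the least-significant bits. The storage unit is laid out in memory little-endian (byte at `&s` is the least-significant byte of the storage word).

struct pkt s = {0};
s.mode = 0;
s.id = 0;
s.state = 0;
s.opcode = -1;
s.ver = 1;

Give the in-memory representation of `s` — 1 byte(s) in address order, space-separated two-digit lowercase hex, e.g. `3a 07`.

mode:2 = 0 → 0x0 << 0 → word 0x00
id:1 = 0 → 0x0 << 2 → word 0x00
state:2 = 0 → 0x0 << 3 → word 0x00
opcode:2 = -1 → 0x3 << 5 → word 0x60
ver:1 = 1 → 0x1 << 7 → word 0xe0
word = 0xe0 → little-endian bytes:
  [0]=0xe0

e0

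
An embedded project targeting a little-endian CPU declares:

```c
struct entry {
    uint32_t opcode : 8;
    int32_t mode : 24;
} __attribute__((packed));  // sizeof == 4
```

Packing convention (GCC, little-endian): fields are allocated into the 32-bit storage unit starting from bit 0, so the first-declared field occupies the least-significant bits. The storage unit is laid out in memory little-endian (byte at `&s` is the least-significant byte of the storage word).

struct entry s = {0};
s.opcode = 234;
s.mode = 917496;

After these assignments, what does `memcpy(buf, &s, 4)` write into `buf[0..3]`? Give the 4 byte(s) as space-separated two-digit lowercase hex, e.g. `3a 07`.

ea f8 ff 0d

opcode:8 = 234 → 0xea << 0 → word 0x000000ea
mode:24 = 917496 → 0xdfff8 << 8 → word 0x0dfff8ea
word = 0x0dfff8ea → little-endian bytes:
  [0]=0xea  [1]=0xf8  [2]=0xff  [3]=0x0d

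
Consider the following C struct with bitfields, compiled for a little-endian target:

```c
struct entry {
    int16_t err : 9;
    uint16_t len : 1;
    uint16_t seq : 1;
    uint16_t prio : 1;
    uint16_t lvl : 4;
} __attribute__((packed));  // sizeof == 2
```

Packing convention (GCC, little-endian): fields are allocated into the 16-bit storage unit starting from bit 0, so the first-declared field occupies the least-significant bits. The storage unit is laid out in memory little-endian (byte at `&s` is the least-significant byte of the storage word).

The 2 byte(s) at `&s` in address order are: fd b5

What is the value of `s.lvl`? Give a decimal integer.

[0]=0xfd [1]=0xb5 (little-endian) → word 0xb5fd
err:9 @ bit 0 → (0xb5fd>>0)&0x1ff = 0x1fd
len:1 @ bit 9 → (0xb5fd>>9)&0x1 = 0x0
seq:1 @ bit 10 → (0xb5fd>>10)&0x1 = 0x1
prio:1 @ bit 11 → (0xb5fd>>11)&0x1 = 0x0
lvl:4 @ bit 12 → (0xb5fd>>12)&0xf = 0xb  ←

11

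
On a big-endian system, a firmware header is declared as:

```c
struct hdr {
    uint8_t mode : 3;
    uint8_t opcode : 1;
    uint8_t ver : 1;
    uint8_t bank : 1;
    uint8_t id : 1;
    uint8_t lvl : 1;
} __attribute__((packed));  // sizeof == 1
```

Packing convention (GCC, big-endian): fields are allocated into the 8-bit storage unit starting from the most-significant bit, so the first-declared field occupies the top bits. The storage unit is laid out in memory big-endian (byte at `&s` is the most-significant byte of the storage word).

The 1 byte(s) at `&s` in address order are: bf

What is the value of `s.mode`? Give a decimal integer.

5

[0]=0xbf (big-endian) → word 0xbf
mode:3 @ bit 5 → (0xbf>>5)&0x7 = 0x5  ←
opcode:1 @ bit 4 → (0xbf>>4)&0x1 = 0x1
ver:1 @ bit 3 → (0xbf>>3)&0x1 = 0x1
bank:1 @ bit 2 → (0xbf>>2)&0x1 = 0x1
id:1 @ bit 1 → (0xbf>>1)&0x1 = 0x1
lvl:1 @ bit 0 → (0xbf>>0)&0x1 = 0x1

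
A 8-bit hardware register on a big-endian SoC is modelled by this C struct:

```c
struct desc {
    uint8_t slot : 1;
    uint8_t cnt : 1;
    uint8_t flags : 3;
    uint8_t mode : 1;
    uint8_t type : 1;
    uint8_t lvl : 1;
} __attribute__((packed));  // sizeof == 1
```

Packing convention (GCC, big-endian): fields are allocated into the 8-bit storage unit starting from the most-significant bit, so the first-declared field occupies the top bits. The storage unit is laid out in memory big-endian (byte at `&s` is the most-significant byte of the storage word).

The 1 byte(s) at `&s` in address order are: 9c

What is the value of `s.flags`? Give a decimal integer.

3

[0]=0x9c (big-endian) → word 0x9c
slot [7+:1] = (word>>7) & 0x1 = 1
cnt [6+:1] = (word>>6) & 0x1 = 0
flags [3+:3] = (word>>3) & 0x7 = 3  ←
mode [2+:1] = (word>>2) & 0x1 = 1
type [1+:1] = (word>>1) & 0x1 = 0
lvl [0+:1] = (word>>0) & 0x1 = 0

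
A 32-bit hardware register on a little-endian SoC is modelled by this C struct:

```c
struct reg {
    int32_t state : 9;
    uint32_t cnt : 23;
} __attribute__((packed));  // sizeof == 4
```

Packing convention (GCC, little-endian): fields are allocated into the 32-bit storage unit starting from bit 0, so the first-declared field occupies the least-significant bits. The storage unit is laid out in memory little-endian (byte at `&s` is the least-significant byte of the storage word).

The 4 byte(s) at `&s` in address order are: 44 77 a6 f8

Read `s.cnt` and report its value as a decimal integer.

[0]=0x44 [1]=0x77 [2]=0xa6 [3]=0xf8 (little-endian) → word 0xf8a67744
state:9 @ bit 0 → (0xf8a67744>>0)&0x1ff = 0x144
cnt:23 @ bit 9 → (0xf8a67744>>9)&0x7fffff = 0x7c533b  ←

8147771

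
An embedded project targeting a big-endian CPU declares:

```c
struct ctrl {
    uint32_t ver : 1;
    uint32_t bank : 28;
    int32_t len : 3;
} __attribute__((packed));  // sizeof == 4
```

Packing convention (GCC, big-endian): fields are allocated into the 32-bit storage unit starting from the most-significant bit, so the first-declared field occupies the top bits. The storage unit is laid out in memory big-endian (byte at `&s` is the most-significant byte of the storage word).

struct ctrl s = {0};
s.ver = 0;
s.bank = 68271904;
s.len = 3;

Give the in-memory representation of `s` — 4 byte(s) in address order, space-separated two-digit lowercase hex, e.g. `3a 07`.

20 8d f9 03

ver (1b) val=0 bits=0x0 at bit 31: 0x00000000
bank (28b) val=68271904 bits=0x411bf20 at bit 3: 0x208df900
len (3b) val=3 bits=0x3 at bit 0: 0x208df903
word = 0x208df903 → big-endian bytes:
  [0]=0x20  [1]=0x8d  [2]=0xf9  [3]=0x03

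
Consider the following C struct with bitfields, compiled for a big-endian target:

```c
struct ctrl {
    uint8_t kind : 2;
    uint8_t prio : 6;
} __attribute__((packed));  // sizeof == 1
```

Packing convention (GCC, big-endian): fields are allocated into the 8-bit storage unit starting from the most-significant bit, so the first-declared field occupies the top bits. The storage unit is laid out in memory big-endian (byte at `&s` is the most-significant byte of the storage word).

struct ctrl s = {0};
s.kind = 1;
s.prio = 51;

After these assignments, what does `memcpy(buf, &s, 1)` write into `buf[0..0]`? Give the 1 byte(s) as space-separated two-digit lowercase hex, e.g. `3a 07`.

kind:2 = 1 → 0x1 << 6 → word 0x40
prio:6 = 51 → 0x33 << 0 → word 0x73
word = 0x73 → big-endian bytes:
  [0]=0x73

73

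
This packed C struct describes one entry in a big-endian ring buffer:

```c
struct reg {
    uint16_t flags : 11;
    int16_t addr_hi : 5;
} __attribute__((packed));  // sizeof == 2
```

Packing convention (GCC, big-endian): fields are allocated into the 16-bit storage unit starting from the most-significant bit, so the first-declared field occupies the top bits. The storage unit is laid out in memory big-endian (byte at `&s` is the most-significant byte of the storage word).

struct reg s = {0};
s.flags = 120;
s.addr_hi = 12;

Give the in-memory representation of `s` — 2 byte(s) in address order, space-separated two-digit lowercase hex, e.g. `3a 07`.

[5+:11] flags=120 & 0x7ff = 0x78; word=0x0f00
[0+:5] addr_hi=12 & 0x1f = 0xc; word=0x0f0c
word = 0x0f0c → big-endian bytes:
  [0]=0x0f  [1]=0x0c

0f 0c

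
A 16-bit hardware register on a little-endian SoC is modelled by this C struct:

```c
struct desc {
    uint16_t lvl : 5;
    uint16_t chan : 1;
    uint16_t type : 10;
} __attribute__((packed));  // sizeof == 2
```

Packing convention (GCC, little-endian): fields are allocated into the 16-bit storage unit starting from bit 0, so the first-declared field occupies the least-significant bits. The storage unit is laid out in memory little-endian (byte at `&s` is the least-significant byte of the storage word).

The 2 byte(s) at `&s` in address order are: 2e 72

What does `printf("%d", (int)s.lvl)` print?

14

[0]=0x2e [1]=0x72 (little-endian) → word 0x722e
lvl [0+:5] = (word>>0) & 0x1f = 14  ←
chan [5+:1] = (word>>5) & 0x1 = 1
type [6+:10] = (word>>6) & 0x3ff = 456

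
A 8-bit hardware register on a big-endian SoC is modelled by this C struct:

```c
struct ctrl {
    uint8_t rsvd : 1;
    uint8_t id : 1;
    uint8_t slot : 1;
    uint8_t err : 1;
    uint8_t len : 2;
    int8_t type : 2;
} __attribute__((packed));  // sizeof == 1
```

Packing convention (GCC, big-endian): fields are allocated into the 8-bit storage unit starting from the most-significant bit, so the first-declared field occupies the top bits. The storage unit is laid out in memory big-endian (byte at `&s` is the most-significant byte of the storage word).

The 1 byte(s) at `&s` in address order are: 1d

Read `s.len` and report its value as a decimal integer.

3

[0]=0x1d (big-endian) → word 0x1d
rsvd:1 @ bit 7 → (0x1d>>7)&0x1 = 0x0
id:1 @ bit 6 → (0x1d>>6)&0x1 = 0x0
slot:1 @ bit 5 → (0x1d>>5)&0x1 = 0x0
err:1 @ bit 4 → (0x1d>>4)&0x1 = 0x1
len:2 @ bit 2 → (0x1d>>2)&0x3 = 0x3  ←
type:2 @ bit 0 → (0x1d>>0)&0x3 = 0x1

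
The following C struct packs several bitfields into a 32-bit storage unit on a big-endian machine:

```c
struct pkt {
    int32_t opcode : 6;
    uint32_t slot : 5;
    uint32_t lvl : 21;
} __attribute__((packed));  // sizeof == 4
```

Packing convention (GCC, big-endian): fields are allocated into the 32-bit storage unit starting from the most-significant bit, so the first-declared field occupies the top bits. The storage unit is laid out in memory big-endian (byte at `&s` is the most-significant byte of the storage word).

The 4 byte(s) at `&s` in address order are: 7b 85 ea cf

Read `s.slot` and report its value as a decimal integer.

[0]=0x7b [1]=0x85 [2]=0xea [3]=0xcf (big-endian) → word 0x7b85eacf
opcode:6 @ bit 26 → (0x7b85eacf>>26)&0x3f = 0x1e
slot:5 @ bit 21 → (0x7b85eacf>>21)&0x1f = 0x1c  ←
lvl:21 @ bit 0 → (0x7b85eacf>>0)&0x1fffff = 0x5eacf

28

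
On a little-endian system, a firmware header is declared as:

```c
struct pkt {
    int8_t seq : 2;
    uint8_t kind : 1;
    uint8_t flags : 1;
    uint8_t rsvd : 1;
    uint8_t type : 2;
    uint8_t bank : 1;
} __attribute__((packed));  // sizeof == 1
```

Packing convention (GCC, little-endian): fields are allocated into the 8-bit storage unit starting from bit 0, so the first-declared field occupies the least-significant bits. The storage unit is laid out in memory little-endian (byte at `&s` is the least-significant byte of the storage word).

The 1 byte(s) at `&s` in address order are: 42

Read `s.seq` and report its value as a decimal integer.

-2

[0]=0x42 (little-endian) → word 0x42
seq [0+:2] = (word>>0) & 0x3 = 2  ←
kind [2+:1] = (word>>2) & 0x1 = 0
flags [3+:1] = (word>>3) & 0x1 = 0
rsvd [4+:1] = (word>>4) & 0x1 = 0
type [5+:2] = (word>>5) & 0x3 = 2
bank [7+:1] = (word>>7) & 0x1 = 0
seq signed 2b, MSB=1: 2 - 4 = -2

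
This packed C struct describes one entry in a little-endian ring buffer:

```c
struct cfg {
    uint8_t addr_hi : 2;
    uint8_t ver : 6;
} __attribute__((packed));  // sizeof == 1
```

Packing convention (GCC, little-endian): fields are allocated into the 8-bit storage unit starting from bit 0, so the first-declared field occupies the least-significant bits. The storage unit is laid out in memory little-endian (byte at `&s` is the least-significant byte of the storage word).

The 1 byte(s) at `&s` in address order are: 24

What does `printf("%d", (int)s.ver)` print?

[0]=0x24 (little-endian) → word 0x24
addr_hi [0+:2] = (word>>0) & 0x3 = 0
ver [2+:6] = (word>>2) & 0x3f = 9  ←

9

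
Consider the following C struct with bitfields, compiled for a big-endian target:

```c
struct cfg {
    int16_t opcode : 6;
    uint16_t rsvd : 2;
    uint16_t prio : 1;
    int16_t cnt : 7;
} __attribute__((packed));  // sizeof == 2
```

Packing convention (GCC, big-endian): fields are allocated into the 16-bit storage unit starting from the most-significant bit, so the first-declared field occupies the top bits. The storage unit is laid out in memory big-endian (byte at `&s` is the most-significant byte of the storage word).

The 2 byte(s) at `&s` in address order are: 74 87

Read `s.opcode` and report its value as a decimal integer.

29

[0]=0x74 [1]=0x87 (big-endian) → word 0x7487
opcode [10+:6] = (word>>10) & 0x3f = 29  ←
rsvd [8+:2] = (word>>8) & 0x3 = 0
prio [7+:1] = (word>>7) & 0x1 = 1
cnt [0+:7] = (word>>0) & 0x7f = 7
opcode signed 6b, MSB=0: value = 29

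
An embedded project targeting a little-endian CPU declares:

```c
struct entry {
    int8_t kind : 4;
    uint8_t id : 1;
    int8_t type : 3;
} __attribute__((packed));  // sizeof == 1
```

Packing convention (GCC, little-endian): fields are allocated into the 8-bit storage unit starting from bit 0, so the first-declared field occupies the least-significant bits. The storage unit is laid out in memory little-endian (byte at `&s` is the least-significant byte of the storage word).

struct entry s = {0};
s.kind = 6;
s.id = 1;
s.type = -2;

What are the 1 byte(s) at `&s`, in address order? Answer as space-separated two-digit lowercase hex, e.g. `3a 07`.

d6

kind:4 = 6 → 0x6 << 0 → word 0x06
id:1 = 1 → 0x1 << 4 → word 0x16
type:3 = -2 → 0x6 << 5 → word 0xd6
word = 0xd6 → little-endian bytes:
  [0]=0xd6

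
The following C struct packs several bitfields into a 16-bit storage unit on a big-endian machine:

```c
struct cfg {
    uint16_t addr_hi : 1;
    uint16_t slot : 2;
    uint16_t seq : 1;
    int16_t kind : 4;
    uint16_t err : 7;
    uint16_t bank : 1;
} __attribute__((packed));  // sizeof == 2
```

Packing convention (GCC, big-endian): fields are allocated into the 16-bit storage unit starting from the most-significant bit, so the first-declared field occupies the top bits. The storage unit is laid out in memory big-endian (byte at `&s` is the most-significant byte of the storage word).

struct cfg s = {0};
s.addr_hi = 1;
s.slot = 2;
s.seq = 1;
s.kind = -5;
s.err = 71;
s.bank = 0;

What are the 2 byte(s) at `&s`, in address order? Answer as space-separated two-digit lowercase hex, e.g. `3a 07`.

addr_hi:1 = 1 → 0x1 << 15 → word 0x8000
slot:2 = 2 → 0x2 << 13 → word 0xc000
seq:1 = 1 → 0x1 << 12 → word 0xd000
kind:4 = -5 → 0xb << 8 → word 0xdb00
err:7 = 71 → 0x47 << 1 → word 0xdb8e
bank:1 = 0 → 0x0 << 0 → word 0xdb8e
word = 0xdb8e → big-endian bytes:
  [0]=0xdb  [1]=0x8e

db 8e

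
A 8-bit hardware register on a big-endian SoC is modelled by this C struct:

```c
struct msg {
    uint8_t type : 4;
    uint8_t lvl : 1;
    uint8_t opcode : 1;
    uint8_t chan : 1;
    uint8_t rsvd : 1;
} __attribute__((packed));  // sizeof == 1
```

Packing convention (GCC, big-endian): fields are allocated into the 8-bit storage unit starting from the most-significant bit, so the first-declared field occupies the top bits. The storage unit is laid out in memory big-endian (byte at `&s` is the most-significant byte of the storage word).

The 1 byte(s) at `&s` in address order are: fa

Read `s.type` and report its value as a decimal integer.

[0]=0xfa (big-endian) → word 0xfa
type:4 @ bit 4 → (0xfa>>4)&0xf = 0xf  ←
lvl:1 @ bit 3 → (0xfa>>3)&0x1 = 0x1
opcode:1 @ bit 2 → (0xfa>>2)&0x1 = 0x0
chan:1 @ bit 1 → (0xfa>>1)&0x1 = 0x1
rsvd:1 @ bit 0 → (0xfa>>0)&0x1 = 0x0

15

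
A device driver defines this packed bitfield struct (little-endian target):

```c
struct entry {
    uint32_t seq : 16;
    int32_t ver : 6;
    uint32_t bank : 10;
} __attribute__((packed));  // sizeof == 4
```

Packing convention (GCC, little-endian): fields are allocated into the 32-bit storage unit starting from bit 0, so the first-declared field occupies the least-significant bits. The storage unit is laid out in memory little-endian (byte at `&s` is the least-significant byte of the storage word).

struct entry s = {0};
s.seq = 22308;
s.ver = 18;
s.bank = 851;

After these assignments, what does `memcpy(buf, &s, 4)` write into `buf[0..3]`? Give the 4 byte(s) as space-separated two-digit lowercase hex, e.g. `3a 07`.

24 57 d2 d4

seq (16b) val=22308 bits=0x5724 at bit 0: 0x00005724
ver (6b) val=18 bits=0x12 at bit 16: 0x00125724
bank (10b) val=851 bits=0x353 at bit 22: 0xd4d25724
word = 0xd4d25724 → little-endian bytes:
  [0]=0x24  [1]=0x57  [2]=0xd2  [3]=0xd4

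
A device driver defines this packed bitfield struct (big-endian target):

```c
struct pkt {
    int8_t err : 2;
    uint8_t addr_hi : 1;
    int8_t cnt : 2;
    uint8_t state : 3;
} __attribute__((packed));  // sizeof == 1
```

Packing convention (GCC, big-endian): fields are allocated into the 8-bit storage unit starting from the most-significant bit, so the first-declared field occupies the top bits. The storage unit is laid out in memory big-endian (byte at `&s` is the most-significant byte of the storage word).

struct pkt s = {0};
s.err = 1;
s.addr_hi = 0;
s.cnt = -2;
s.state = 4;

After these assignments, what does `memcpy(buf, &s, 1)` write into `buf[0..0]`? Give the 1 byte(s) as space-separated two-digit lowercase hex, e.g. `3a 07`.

54

err:2 = 1 → 0x1 << 6 → word 0x40
addr_hi:1 = 0 → 0x0 << 5 → word 0x40
cnt:2 = -2 → 0x2 << 3 → word 0x50
state:3 = 4 → 0x4 << 0 → word 0x54
word = 0x54 → big-endian bytes:
  [0]=0x54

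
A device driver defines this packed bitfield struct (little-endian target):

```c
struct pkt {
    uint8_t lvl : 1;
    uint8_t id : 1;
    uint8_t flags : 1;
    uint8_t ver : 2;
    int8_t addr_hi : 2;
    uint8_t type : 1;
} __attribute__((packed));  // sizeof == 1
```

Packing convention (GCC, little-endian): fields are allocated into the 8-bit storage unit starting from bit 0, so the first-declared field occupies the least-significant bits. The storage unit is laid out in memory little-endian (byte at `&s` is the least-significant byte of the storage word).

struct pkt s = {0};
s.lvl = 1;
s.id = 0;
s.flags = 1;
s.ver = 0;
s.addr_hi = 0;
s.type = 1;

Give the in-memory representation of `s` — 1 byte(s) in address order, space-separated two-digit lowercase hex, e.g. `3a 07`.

85

[0+:1] lvl=1 & 0x1 = 0x1; word=0x01
[1+:1] id=0 & 0x1 = 0x0; word=0x01
[2+:1] flags=1 & 0x1 = 0x1; word=0x05
[3+:2] ver=0 & 0x3 = 0x0; word=0x05
[5+:2] addr_hi=0 & 0x3 = 0x0; word=0x05
[7+:1] type=1 & 0x1 = 0x1; word=0x85
word = 0x85 → little-endian bytes:
  [0]=0x85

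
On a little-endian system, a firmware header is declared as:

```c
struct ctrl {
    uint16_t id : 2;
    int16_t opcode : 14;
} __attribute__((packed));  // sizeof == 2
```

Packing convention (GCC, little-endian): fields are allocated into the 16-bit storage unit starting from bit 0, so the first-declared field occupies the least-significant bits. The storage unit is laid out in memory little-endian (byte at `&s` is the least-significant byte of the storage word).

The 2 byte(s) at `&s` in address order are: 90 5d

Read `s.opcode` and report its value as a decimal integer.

5988

[0]=0x90 [1]=0x5d (little-endian) → word 0x5d90
id:2 @ bit 0 → (0x5d90>>0)&0x3 = 0x0
opcode:14 @ bit 2 → (0x5d90>>2)&0x3fff = 0x1764  ←
opcode signed 14b, MSB=0: value = 5988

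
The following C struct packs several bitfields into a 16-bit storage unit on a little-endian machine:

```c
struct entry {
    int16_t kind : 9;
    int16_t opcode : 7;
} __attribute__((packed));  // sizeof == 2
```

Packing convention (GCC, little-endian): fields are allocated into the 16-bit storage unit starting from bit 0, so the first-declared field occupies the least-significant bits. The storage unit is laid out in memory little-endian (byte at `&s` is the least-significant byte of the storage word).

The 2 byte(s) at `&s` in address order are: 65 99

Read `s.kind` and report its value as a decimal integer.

-155

[0]=0x65 [1]=0x99 (little-endian) → word 0x9965
kind [0+:9] = (word>>0) & 0x1ff = 357  ←
opcode [9+:7] = (word>>9) & 0x7f = 76
kind signed 9b, MSB=1: 357 - 512 = -155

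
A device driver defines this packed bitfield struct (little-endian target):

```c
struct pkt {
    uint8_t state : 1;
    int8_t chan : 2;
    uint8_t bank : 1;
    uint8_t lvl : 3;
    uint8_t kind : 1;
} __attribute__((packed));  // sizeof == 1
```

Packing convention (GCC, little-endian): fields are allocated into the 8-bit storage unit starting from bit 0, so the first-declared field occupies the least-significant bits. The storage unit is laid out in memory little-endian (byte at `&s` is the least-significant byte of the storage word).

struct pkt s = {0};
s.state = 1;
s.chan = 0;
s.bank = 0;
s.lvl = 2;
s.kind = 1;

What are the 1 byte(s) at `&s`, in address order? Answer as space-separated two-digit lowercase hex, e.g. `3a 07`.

a1

state:1 = 1 → 0x1 << 0 → word 0x01
chan:2 = 0 → 0x0 << 1 → word 0x01
bank:1 = 0 → 0x0 << 3 → word 0x01
lvl:3 = 2 → 0x2 << 4 → word 0x21
kind:1 = 1 → 0x1 << 7 → word 0xa1
word = 0xa1 → little-endian bytes:
  [0]=0xa1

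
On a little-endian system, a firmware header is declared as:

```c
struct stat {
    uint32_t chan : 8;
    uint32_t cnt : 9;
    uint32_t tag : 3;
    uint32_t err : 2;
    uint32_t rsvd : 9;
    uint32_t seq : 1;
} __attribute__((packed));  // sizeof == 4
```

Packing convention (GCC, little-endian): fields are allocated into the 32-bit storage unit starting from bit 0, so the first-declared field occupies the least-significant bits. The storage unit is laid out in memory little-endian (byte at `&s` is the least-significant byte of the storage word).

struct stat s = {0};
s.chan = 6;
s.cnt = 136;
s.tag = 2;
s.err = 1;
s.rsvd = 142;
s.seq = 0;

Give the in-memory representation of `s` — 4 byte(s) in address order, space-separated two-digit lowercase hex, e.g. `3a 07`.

[0+:8] chan=6 & 0xff = 0x6; word=0x00000006
[8+:9] cnt=136 & 0x1ff = 0x88; word=0x00008806
[17+:3] tag=2 & 0x7 = 0x2; word=0x00048806
[20+:2] err=1 & 0x3 = 0x1; word=0x00148806
[22+:9] rsvd=142 & 0x1ff = 0x8e; word=0x23948806
[31+:1] seq=0 & 0x1 = 0x0; word=0x23948806
word = 0x23948806 → little-endian bytes:
  [0]=0x06  [1]=0x88  [2]=0x94  [3]=0x23

06 88 94 23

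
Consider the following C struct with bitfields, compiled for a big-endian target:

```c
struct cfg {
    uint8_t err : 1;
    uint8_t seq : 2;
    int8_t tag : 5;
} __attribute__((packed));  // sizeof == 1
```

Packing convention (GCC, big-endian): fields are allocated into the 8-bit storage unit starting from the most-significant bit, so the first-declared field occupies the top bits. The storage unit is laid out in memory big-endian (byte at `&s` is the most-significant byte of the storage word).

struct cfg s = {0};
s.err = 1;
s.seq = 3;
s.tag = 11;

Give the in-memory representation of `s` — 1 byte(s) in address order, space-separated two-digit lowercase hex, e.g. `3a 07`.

eb

err (1b) val=1 bits=0x1 at bit 7: 0x80
seq (2b) val=3 bits=0x3 at bit 5: 0xe0
tag (5b) val=11 bits=0xb at bit 0: 0xeb
word = 0xeb → big-endian bytes:
  [0]=0xeb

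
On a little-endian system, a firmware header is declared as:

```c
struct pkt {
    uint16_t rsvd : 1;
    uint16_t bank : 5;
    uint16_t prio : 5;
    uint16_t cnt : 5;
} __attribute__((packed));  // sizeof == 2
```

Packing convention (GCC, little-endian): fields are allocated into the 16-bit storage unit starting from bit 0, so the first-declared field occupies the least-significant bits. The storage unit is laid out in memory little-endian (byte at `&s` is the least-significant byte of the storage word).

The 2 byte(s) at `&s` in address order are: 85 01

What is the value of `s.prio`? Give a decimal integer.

[0]=0x85 [1]=0x01 (little-endian) → word 0x0185
rsvd [0+:1] = (word>>0) & 0x1 = 1
bank [1+:5] = (word>>1) & 0x1f = 2
prio [6+:5] = (word>>6) & 0x1f = 6  ←
cnt [11+:5] = (word>>11) & 0x1f = 0

6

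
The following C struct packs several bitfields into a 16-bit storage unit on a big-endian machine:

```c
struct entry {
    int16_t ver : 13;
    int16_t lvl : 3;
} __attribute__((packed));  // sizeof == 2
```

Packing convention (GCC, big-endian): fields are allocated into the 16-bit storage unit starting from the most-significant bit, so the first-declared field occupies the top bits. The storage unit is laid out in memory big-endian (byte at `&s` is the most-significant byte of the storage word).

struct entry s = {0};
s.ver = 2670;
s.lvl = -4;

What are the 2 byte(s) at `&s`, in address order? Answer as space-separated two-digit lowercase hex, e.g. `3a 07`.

53 74

[3+:13] ver=2670 & 0x1fff = 0xa6e; word=0x5370
[0+:3] lvl=-4 & 0x7 = 0x4; word=0x5374
word = 0x5374 → big-endian bytes:
  [0]=0x53  [1]=0x74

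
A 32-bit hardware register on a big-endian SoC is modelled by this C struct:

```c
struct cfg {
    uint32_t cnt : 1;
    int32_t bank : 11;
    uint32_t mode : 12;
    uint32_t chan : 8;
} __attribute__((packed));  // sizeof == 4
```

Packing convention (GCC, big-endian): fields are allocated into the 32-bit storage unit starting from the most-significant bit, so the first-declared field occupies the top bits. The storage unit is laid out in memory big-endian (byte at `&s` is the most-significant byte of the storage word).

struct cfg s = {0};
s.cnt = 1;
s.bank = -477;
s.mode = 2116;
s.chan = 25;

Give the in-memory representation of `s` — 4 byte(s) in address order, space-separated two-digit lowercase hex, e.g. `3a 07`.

e2 38 44 19

cnt:1 = 1 → 0x1 << 31 → word 0x80000000
bank:11 = -477 → 0x623 << 20 → word 0xe2300000
mode:12 = 2116 → 0x844 << 8 → word 0xe2384400
chan:8 = 25 → 0x19 << 0 → word 0xe2384419
word = 0xe2384419 → big-endian bytes:
  [0]=0xe2  [1]=0x38  [2]=0x44  [3]=0x19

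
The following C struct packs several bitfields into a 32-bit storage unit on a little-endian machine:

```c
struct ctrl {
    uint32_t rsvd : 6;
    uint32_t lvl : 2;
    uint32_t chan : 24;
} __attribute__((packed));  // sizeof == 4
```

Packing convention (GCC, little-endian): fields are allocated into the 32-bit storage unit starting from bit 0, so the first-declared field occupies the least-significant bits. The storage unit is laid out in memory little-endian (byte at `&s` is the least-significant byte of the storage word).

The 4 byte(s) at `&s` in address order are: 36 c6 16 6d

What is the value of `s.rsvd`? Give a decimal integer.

[0]=0x36 [1]=0xc6 [2]=0x16 [3]=0x6d (little-endian) → word 0x6d16c636
rsvd [0+:6] = (word>>0) & 0x3f = 54  ←
lvl [6+:2] = (word>>6) & 0x3 = 0
chan [8+:24] = (word>>8) & 0xffffff = 7149254

54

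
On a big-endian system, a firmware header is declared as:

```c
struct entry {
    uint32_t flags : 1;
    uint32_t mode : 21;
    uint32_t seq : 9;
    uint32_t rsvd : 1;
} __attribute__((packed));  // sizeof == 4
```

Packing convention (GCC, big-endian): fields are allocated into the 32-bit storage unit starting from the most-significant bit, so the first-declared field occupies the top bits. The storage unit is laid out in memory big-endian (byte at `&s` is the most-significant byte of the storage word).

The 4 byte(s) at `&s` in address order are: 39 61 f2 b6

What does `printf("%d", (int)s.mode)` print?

[0]=0x39 [1]=0x61 [2]=0xf2 [3]=0xb6 (big-endian) → word 0x3961f2b6
flags:1 @ bit 31 → (0x3961f2b6>>31)&0x1 = 0x0
mode:21 @ bit 10 → (0x3961f2b6>>10)&0x1fffff = 0xe587c  ←
seq:9 @ bit 1 → (0x3961f2b6>>1)&0x1ff = 0x15b
rsvd:1 @ bit 0 → (0x3961f2b6>>0)&0x1 = 0x0

940156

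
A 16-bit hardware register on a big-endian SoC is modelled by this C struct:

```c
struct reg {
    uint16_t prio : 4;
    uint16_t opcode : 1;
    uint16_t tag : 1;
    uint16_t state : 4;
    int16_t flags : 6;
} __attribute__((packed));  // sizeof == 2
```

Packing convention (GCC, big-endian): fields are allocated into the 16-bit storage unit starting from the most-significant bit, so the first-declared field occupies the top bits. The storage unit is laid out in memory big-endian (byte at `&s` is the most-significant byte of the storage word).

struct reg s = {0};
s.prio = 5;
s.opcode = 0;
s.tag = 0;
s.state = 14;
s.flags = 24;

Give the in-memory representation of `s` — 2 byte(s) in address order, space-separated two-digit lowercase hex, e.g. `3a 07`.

53 98

prio:4 = 5 → 0x5 << 12 → word 0x5000
opcode:1 = 0 → 0x0 << 11 → word 0x5000
tag:1 = 0 → 0x0 << 10 → word 0x5000
state:4 = 14 → 0xe << 6 → word 0x5380
flags:6 = 24 → 0x18 << 0 → word 0x5398
word = 0x5398 → big-endian bytes:
  [0]=0x53  [1]=0x98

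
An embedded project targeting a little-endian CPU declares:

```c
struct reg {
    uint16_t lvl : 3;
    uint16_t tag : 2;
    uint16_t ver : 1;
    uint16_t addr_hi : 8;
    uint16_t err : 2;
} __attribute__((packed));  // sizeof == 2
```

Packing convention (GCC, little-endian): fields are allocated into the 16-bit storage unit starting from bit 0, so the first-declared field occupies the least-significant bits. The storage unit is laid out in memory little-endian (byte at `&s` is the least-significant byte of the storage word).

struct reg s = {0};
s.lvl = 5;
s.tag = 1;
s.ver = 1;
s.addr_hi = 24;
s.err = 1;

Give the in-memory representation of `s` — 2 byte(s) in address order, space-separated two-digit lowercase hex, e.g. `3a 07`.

lvl (3b) val=5 bits=0x5 at bit 0: 0x0005
tag (2b) val=1 bits=0x1 at bit 3: 0x000d
ver (1b) val=1 bits=0x1 at bit 5: 0x002d
addr_hi (8b) val=24 bits=0x18 at bit 6: 0x062d
err (2b) val=1 bits=0x1 at bit 14: 0x462d
word = 0x462d → little-endian bytes:
  [0]=0x2d  [1]=0x46

2d 46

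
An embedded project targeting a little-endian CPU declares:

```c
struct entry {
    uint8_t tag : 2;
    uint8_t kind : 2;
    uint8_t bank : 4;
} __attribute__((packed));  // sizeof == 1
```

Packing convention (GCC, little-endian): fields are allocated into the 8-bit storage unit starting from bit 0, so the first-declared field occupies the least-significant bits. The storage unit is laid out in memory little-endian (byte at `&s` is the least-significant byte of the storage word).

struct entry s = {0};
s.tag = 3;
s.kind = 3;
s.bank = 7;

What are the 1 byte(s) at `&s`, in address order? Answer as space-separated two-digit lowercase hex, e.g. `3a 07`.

[0+:2] tag=3 & 0x3 = 0x3; word=0x03
[2+:2] kind=3 & 0x3 = 0x3; word=0x0f
[4+:4] bank=7 & 0xf = 0x7; word=0x7f
word = 0x7f → little-endian bytes:
  [0]=0x7f

7f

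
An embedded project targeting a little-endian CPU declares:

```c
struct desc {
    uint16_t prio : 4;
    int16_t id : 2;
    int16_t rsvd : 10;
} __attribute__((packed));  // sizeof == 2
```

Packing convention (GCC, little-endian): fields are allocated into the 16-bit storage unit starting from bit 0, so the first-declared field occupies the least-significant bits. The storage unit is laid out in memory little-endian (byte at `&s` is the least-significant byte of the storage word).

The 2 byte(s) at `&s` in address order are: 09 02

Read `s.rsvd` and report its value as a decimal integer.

8

[0]=0x09 [1]=0x02 (little-endian) → word 0x0209
prio [0+:4] = (word>>0) & 0xf = 9
id [4+:2] = (word>>4) & 0x3 = 0
rsvd [6+:10] = (word>>6) & 0x3ff = 8  ←
rsvd signed 10b, MSB=0: value = 8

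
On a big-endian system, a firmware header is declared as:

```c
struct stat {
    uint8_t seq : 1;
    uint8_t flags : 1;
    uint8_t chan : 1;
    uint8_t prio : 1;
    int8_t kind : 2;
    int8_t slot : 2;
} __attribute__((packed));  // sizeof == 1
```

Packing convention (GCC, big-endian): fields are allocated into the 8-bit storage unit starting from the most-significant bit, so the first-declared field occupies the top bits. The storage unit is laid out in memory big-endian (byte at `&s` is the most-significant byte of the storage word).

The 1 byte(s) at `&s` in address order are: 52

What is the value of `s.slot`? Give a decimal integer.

[0]=0x52 (big-endian) → word 0x52
seq:1 @ bit 7 → (0x52>>7)&0x1 = 0x0
flags:1 @ bit 6 → (0x52>>6)&0x1 = 0x1
chan:1 @ bit 5 → (0x52>>5)&0x1 = 0x0
prio:1 @ bit 4 → (0x52>>4)&0x1 = 0x1
kind:2 @ bit 2 → (0x52>>2)&0x3 = 0x0
slot:2 @ bit 0 → (0x52>>0)&0x3 = 0x2  ←
slot signed 2b, MSB=1: 2 - 4 = -2

-2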